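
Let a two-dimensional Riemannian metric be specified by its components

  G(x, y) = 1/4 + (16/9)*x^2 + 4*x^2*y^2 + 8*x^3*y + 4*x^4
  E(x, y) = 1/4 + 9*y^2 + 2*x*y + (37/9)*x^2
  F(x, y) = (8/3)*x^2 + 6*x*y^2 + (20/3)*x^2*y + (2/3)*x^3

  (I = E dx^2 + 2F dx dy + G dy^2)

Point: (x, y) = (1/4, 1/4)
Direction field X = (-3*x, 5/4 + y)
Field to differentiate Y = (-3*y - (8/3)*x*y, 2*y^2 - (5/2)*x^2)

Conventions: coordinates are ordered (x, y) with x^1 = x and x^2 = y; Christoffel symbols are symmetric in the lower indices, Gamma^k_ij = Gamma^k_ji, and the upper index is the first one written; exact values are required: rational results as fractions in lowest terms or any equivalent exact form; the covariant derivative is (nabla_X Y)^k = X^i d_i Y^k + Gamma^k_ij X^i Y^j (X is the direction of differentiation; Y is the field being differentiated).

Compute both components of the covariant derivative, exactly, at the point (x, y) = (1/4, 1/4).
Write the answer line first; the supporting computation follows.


Answer: (nabla_X Y)^x = -835521/121216, (nabla_X Y)^y = 6649/3788

E = 43/36, F = 3/8, G = 61/144 at the point
E_x = 23/9, E_y = 5, F_x = 8/3, F_y = 7/6, G_x = 59/36, G_y = 1/4
EG - F^2 = 947/2592;  g^inv = (2592/947) * [[61/144, -3/8], [-3/8, 43/36]]
first-kind symbols [ij,l] = (1/2)(d_i g_jl + d_j g_il - d_l g_ij): [xx,x] = E_x/2 = 23/18, [xx,y] = F_x - E_y/2 = 1/6, [xy,x] = E_y/2 = 5/2, [xy,y] = G_x/2 = 59/72, [yy,x] = F_y - G_x/2 = 25/72, [yy,y] = G_y/2 = 1/8
Gamma^x_ij = (G*[ij,x] - F*[ij,y])/(EG - F^2), Gamma^y_ij = (E*[ij,y] - F*[ij,x])/(EG - F^2)
Gamma_xxx = 1241/947, Gamma_xxy = 3897/1894, Gamma_xyy = 1039/3788, Gamma_yxx = -726/947, Gamma_yxy = 107/947, Gamma_yyy = 99/1894
X = (-3/4, 3/2), Y = (-11/12, -1/32) at the point


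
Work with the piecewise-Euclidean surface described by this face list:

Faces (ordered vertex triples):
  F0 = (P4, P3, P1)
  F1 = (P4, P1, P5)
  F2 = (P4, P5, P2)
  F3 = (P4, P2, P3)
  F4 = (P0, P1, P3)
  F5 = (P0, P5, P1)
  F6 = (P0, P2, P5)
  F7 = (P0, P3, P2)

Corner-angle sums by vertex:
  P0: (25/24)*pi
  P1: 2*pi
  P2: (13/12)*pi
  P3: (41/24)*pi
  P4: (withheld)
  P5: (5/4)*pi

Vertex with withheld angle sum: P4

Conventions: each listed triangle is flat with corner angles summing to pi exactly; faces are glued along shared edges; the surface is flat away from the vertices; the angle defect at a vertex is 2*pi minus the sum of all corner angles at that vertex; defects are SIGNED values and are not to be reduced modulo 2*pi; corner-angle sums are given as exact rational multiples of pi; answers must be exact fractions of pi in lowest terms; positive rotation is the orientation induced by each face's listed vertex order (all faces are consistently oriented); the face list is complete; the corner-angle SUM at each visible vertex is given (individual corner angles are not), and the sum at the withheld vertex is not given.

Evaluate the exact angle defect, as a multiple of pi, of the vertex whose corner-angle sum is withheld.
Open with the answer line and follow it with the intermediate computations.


Answer: defect(P4) = (13/12)*pi

V = 6, E = 12, F = 8; chi = V - E + F = 2
Gauss-Bonnet: total defect = 2*pi*chi = 4*pi; visible defects sum to (35/12)*pi


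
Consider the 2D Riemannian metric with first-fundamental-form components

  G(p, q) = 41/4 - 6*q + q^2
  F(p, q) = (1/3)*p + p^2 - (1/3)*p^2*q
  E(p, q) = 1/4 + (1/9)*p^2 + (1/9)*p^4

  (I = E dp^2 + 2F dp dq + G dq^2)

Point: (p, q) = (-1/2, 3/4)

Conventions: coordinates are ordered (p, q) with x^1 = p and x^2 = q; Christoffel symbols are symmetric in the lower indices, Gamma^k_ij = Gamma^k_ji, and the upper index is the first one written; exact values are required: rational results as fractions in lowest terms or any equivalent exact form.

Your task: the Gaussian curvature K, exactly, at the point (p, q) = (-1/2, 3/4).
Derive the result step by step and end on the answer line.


E = 41/144, F = 1/48, G = 101/16, EG - F^2 = 115/64 at the point
E_p = -1/6, E_q = 0, F_p = -5/12, F_q = -1/12, G_p = 0, G_q = -9/2
E_qq = 0, F_pq = 1/3, G_pp = 0
Brioschi: K = (det M1 - det M2) / (EG - F^2)^2 with the standard first/second-derivative matrices M1, M2.
M1 = [[-E_qq/2 + F_pq - G_pp/2, E_p/2, F_p - E_q/2], [F_q - G_p/2, E, F], [G_q/2, F, G]] = [[1/3, -1/12, -5/12], [-1/12, 41/144, 1/48], [-9/4, 1/48, 101/16]]; det M1 = 253/864
M2 = [[0, E_q/2, G_p/2], [E_q/2, E, F], [G_p/2, F, G]] = [[0, 0, 0], [0, 41/144, 1/48], [0, 1/48, 101/16]]; det M2 = 0
det M1 - det M2 = 253/864; K = 253/864 / (115/64)^2 = 1408/15525

Answer: K = 1408/15525


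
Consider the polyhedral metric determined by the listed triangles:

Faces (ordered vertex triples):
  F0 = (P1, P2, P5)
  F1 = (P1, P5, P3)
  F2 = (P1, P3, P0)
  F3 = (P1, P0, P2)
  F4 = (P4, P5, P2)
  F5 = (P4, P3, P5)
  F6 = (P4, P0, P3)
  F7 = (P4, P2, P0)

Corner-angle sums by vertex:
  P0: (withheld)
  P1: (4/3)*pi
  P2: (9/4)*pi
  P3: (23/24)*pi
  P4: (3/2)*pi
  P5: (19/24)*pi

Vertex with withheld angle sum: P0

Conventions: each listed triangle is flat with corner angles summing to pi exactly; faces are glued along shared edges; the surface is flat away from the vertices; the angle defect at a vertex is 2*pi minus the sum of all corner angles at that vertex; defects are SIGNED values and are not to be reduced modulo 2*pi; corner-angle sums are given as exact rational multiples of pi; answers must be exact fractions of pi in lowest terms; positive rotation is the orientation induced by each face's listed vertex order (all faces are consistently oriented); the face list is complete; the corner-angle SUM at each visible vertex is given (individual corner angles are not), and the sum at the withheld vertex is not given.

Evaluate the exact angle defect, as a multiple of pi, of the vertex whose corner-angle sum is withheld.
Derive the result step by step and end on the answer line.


V = 6, E = 12, F = 8; chi = V - E + F = 2
Gauss-Bonnet: total defect = 2*pi*chi = 4*pi; visible defects sum to (19/6)*pi

Answer: defect(P0) = (5/6)*pi


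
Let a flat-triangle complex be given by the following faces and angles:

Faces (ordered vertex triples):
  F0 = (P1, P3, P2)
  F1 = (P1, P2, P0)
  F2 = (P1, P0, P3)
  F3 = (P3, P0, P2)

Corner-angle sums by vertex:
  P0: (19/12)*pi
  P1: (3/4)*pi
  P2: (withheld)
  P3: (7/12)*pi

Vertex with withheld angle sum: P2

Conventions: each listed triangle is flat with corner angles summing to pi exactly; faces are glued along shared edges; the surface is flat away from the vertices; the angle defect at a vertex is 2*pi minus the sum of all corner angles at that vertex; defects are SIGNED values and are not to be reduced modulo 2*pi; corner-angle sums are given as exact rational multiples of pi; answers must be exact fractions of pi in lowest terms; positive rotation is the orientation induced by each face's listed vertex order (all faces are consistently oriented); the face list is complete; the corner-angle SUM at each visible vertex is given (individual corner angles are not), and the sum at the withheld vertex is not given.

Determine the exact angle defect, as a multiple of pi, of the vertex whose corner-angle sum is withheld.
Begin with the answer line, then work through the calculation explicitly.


Answer: defect(P2) = (11/12)*pi

V = 4, E = 6, F = 4; chi = V - E + F = 2
Gauss-Bonnet: total defect = 2*pi*chi = 4*pi; visible defects sum to (37/12)*pi


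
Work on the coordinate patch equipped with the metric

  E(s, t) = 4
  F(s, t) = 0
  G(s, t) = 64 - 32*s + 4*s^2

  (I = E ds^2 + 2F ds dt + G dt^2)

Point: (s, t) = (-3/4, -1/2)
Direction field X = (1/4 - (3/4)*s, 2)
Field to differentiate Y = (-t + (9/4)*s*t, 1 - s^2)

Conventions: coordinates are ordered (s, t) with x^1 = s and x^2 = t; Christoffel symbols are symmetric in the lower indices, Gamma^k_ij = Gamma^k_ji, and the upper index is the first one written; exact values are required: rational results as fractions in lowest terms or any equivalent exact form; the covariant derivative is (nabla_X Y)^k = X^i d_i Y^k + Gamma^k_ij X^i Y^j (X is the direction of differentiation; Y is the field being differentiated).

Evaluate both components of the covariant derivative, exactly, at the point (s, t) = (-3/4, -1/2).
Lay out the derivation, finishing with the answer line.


E = 4, F = 0, G = 361/4 at the point
E_s = 0, E_t = 0, F_s = 0, F_t = 0, G_s = -38, G_t = 0
EG - F^2 = 361;  g^inv = (1/361) * [[361/4, 0], [0, 4]]
first-kind symbols [ij,l] = (1/2)(d_i g_jl + d_j g_il - d_l g_ij): [ss,s] = E_s/2 = 0, [ss,t] = F_s - E_t/2 = 0, [st,s] = E_t/2 = 0, [st,t] = G_s/2 = -19, [tt,s] = F_t - G_s/2 = 19, [tt,t] = G_t/2 = 0
Gamma^s_ij = (G*[ij,s] - F*[ij,t])/(EG - F^2), Gamma^t_ij = (E*[ij,t] - F*[ij,s])/(EG - F^2)
Gamma_sss = 0, Gamma_sst = 0, Gamma_stt = 19/4, Gamma_tss = 0, Gamma_tst = -4/19, Gamma_ttt = 0
X = (13/16, 2), Y = (43/32, 7/16) at the point

Answer: (nabla_X Y)^s = -273/128, (nabla_X Y)^t = 37/64


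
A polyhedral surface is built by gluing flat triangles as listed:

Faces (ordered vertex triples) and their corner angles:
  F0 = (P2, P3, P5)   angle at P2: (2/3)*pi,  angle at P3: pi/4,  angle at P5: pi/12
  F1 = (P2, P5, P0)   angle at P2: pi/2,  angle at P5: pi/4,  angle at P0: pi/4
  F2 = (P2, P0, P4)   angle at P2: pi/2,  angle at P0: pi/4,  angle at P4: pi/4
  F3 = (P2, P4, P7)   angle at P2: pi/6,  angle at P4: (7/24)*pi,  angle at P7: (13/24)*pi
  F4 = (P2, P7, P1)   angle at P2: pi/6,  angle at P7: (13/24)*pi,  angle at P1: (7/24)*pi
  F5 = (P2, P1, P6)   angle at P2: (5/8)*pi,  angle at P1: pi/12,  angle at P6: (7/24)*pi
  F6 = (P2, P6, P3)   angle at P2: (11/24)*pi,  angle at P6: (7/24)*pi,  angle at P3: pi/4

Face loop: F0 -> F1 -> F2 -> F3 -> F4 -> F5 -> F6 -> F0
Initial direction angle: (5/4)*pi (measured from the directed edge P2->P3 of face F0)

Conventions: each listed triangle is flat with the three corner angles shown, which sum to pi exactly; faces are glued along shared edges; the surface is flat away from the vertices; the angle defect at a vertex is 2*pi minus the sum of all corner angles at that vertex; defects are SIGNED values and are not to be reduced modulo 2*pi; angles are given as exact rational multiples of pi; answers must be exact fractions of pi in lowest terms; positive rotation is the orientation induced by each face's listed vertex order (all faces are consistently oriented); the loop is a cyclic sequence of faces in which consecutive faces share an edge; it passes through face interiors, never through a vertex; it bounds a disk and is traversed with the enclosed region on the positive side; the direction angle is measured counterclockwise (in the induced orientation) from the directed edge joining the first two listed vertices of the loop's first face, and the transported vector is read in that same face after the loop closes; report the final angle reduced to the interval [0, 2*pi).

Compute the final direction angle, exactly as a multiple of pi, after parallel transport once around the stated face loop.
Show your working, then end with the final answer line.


enclosed vertex P2: corner angles sum to (37/12)*pi, defect = 2*pi - (37/12)*pi = (-13/12)*pi
adding the enclosed defects to the starting angle (mod 2*pi, induced orientation) gives the holonomy
final angle = (5/4)*pi - (13/12)*pi = pi/6 (mod 2*pi)

Answer: final direction angle = pi/6


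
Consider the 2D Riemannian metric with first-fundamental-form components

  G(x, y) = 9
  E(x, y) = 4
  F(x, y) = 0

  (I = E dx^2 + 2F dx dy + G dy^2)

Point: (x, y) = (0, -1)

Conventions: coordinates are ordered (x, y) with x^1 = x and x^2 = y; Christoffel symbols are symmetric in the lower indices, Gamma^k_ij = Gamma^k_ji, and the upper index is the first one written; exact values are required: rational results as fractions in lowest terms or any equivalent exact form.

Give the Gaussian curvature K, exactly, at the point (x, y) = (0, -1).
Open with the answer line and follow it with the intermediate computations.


Answer: K = 0

E = 4, F = 0, G = 9, EG - F^2 = 36 at the point
E_x = 0, E_y = 0, F_x = 0, F_y = 0, G_x = 0, G_y = 0
E_yy = 0, F_xy = 0, G_xx = 0
Brioschi: K = (det M1 - det M2) / (EG - F^2)^2 with the standard first/second-derivative matrices M1, M2.
M1 = [[-E_yy/2 + F_xy - G_xx/2, E_x/2, F_x - E_y/2], [F_y - G_x/2, E, F], [G_y/2, F, G]] = [[0, 0, 0], [0, 4, 0], [0, 0, 9]]; det M1 = 0
M2 = [[0, E_y/2, G_x/2], [E_y/2, E, F], [G_x/2, F, G]] = [[0, 0, 0], [0, 4, 0], [0, 0, 9]]; det M2 = 0
det M1 - det M2 = 0; K = 0 / (36)^2 = 0


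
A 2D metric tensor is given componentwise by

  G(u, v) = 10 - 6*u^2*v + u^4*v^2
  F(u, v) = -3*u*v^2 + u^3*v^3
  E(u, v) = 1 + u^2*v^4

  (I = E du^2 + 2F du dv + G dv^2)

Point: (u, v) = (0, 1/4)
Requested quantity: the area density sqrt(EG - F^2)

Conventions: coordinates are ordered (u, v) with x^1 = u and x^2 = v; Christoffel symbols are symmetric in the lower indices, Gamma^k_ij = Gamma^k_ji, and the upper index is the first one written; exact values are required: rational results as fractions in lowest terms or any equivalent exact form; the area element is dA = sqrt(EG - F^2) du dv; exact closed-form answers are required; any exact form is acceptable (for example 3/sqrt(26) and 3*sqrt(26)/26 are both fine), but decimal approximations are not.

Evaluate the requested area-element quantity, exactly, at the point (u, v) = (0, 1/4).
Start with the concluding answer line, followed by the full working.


Answer: sqrt(EG - F^2) = sqrt(10)

E = 1, F = 0, G = 10; EG - F^2 = 10


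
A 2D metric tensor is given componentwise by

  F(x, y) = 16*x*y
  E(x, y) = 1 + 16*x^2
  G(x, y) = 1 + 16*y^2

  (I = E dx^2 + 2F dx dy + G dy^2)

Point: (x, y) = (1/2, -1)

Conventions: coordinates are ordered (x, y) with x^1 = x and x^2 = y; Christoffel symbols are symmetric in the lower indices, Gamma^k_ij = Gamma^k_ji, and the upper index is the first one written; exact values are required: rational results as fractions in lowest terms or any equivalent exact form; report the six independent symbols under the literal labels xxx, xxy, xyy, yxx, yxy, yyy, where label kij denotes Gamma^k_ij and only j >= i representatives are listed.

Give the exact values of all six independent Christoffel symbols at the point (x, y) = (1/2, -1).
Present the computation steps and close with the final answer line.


E = 5, F = -8, G = 17 at the point
E_x = 16, E_y = 0, F_x = -16, F_y = 8, G_x = 0, G_y = -32
EG - F^2 = 21;  g^inv = (1/21) * [[17, 8], [8, 5]]
first-kind symbols [ij,l] = (1/2)(d_i g_jl + d_j g_il - d_l g_ij): [xx,x] = E_x/2 = 8, [xx,y] = F_x - E_y/2 = -16, [xy,x] = E_y/2 = 0, [xy,y] = G_x/2 = 0, [yy,x] = F_y - G_x/2 = 8, [yy,y] = G_y/2 = -16
Gamma^x_ij = (G*[ij,x] - F*[ij,y])/(EG - F^2), Gamma^y_ij = (E*[ij,y] - F*[ij,x])/(EG - F^2)

Answer: Gamma_xxx = 8/21, Gamma_xxy = 0, Gamma_xyy = 8/21, Gamma_yxx = -16/21, Gamma_yxy = 0, Gamma_yyy = -16/21


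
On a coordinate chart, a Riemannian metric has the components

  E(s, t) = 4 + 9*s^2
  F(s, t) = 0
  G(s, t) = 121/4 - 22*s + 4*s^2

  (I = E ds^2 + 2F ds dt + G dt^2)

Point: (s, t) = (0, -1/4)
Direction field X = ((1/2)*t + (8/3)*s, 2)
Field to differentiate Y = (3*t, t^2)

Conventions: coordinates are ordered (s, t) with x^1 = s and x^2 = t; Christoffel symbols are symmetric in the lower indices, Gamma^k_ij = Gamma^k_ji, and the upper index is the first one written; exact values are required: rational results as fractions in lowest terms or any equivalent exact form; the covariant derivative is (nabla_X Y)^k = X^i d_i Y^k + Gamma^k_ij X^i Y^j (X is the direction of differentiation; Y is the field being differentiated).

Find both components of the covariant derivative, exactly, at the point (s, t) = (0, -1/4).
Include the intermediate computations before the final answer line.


E = 4, F = 0, G = 121/4 at the point
E_s = 0, E_t = 0, F_s = 0, F_t = 0, G_s = -22, G_t = 0
EG - F^2 = 121;  g^inv = (1/121) * [[121/4, 0], [0, 4]]
first-kind symbols [ij,l] = (1/2)(d_i g_jl + d_j g_il - d_l g_ij): [ss,s] = E_s/2 = 0, [ss,t] = F_s - E_t/2 = 0, [st,s] = E_t/2 = 0, [st,t] = G_s/2 = -11, [tt,s] = F_t - G_s/2 = 11, [tt,t] = G_t/2 = 0
Gamma^s_ij = (G*[ij,s] - F*[ij,t])/(EG - F^2), Gamma^t_ij = (E*[ij,t] - F*[ij,s])/(EG - F^2)
Gamma_sss = 0, Gamma_sst = 0, Gamma_stt = 11/4, Gamma_tss = 0, Gamma_tst = -4/11, Gamma_ttt = 0
X = (-1/8, 2), Y = (-3/4, 1/16) at the point

Answer: (nabla_X Y)^s = 203/32, (nabla_X Y)^t = -159/352


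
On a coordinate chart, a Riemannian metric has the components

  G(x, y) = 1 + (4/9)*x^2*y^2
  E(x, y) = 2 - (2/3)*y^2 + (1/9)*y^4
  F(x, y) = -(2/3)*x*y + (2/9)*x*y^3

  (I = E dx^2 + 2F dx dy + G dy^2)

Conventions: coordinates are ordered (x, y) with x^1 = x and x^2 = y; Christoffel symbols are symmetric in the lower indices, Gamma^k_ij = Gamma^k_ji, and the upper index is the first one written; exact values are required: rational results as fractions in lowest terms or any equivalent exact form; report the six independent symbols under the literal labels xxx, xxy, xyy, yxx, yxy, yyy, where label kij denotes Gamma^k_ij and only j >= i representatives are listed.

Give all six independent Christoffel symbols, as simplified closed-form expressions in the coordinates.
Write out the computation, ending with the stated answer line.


E = 2 - (2/3)*y^2 + (1/9)*y^4; F = -(2/3)*x*y + (2/9)*x*y^3; G = 1 + (4/9)*x^2*y^2
Gamma^k_ij = (1/2) g^{kl} (d_i g_jl + d_j g_il - d_l g_ij), with g^inv = (1/(EG-F^2)) [[G, -F], [-F, E]]
first partials: E_x = 0, E_y = -(4/3)*y + (4/9)*y^3, F_x = -(2/3)*y + (2/9)*y^3, F_y = -(2/3)*x + (2/3)*x*y^2, G_x = (8/9)*x*y^2, G_y = (8/9)*x^2*y
D = EG - F^2 = 2 - (2/3)*y^2 + (1/9)*y^4 + (4/9)*x^2*y^2
expanded: Gamma^x_xx = (G E_x - 2F F_x + F E_y)/(2D), Gamma^x_xy = (G E_y - F G_x)/(2D), Gamma^x_yy = (2G F_y - G G_x - F G_y)/(2D), Gamma^y_xx = (2E F_x - E E_y - F E_x)/(2D), Gamma^y_xy = (E G_x - F E_y)/(2D), Gamma^y_yy = (E G_y - 2F F_y + F G_x)/(2D); substitute and cancel common factors

Answer: Gamma_xxx = 0, Gamma_xxy = (2*y^3 - 6*y)/(4*x^2*y^2 + y^4 - 6*y^2 + 18), Gamma_xyy = (2*x*y^2 - 6*x)/(4*x^2*y^2 + y^4 - 6*y^2 + 18), Gamma_yxx = 0, Gamma_yxy = 4*x*y^2/(4*x^2*y^2 + y^4 - 6*y^2 + 18), Gamma_yyy = 4*x^2*y/(4*x^2*y^2 + y^4 - 6*y^2 + 18)


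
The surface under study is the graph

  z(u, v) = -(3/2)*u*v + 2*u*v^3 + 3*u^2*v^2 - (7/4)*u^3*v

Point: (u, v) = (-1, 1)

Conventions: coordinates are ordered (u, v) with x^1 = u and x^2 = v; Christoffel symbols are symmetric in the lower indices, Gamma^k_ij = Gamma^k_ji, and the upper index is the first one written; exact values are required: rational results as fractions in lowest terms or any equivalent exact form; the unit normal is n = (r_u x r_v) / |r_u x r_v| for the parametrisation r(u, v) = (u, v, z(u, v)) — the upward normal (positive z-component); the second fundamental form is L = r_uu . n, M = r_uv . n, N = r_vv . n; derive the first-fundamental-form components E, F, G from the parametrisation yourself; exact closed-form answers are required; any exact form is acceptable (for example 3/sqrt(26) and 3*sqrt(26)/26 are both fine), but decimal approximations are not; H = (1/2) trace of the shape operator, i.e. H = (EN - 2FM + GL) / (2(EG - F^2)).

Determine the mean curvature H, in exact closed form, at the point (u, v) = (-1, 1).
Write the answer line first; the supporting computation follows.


Answer: H = -1244*sqrt(226)/38307

z_u = -43/4, z_v = 13/4, z_uu = 33/2, z_uv = -51/4, z_vv = -6
E = 1865/16, F = -559/16, G = 185/16; answer radicand W^2 = 1017/8
unnormalised second-form numerators: l = 33/2, m = -51/4, n = -6; L = l/sqrt(1017/8), and similarly M = m/sqrt(W^2), N = n/sqrt(W^2)
H = (E*n - 2*F*m + G*l) / (2*(EG - F^2)*sqrt(W^2)); E*n - 2*F*m + G*l = -2799/2, EG - F^2 = 1017/8, so H = (-622/113)/sqrt(1017/8)


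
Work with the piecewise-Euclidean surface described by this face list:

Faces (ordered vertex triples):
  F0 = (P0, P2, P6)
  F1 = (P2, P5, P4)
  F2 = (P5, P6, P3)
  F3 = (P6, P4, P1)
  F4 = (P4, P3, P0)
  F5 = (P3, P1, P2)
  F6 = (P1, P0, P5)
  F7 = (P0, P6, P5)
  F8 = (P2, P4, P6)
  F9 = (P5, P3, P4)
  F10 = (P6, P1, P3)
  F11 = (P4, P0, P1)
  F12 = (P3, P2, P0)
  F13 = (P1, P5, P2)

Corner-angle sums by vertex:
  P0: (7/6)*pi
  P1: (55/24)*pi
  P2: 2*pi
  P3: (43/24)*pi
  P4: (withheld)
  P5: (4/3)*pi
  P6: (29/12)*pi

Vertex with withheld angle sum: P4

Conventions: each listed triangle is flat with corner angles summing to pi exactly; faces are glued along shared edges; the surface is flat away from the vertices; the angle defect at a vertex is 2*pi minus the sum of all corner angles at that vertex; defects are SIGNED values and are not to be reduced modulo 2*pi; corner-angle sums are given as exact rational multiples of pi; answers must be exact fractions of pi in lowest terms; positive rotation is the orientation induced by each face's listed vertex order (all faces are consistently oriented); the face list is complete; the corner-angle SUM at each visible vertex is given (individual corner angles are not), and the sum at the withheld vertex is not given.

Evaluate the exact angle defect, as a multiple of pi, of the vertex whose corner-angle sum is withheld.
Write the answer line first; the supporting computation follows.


Answer: defect(P4) = -pi

V = 7, E = 21, F = 14; chi = V - E + F = 0
Gauss-Bonnet: total defect = 2*pi*chi = 0; visible defects sum to pi


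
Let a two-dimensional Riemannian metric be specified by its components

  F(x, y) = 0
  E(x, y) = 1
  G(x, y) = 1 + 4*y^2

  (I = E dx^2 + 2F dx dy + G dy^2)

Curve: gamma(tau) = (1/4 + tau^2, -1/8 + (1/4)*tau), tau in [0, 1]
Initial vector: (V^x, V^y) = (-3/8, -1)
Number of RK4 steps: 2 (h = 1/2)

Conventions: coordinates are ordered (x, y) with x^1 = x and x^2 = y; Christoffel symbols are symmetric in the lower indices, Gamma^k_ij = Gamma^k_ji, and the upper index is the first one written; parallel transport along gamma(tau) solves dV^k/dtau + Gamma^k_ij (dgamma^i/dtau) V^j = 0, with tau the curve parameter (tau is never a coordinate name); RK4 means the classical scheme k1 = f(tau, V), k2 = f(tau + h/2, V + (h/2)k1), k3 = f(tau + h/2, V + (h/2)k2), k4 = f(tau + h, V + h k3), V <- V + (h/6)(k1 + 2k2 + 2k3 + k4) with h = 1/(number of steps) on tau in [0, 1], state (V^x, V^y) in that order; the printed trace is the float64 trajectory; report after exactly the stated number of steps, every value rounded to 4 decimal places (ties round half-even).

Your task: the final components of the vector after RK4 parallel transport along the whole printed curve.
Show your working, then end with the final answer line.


gamma'(tau) = (2*tau, 1/4); f(tau, V)^k = -Gamma^k_ij(gamma(tau)) gamma'^i(tau) V^j; h = 1/2; intermediate values shown to 6 dp
curve data and Christoffel symbols at the stage parameters:
  tau = 0.000000: gamma = (0.250000, -0.125000), gamma' = (0.000000, 0.250000); Gamma_xxx = 0.000000, Gamma_xxy = 0.000000, Gamma_xyy = 0.000000, Gamma_yxx = 0.000000, Gamma_yxy = 0.000000, Gamma_yyy = -0.470588
  tau = 0.250000: gamma = (0.312500, -0.062500), gamma' = (0.500000, 0.250000); Gamma_xxx = 0.000000, Gamma_xxy = 0.000000, Gamma_xyy = 0.000000, Gamma_yxx = 0.000000, Gamma_yxy = 0.000000, Gamma_yyy = -0.246154
  tau = 0.500000: gamma = (0.500000, 0.000000), gamma' = (1.000000, 0.250000); Gamma_xxx = 0.000000, Gamma_xxy = 0.000000, Gamma_xyy = 0.000000, Gamma_yxx = 0.000000, Gamma_yxy = 0.000000, Gamma_yyy = 0.000000
  tau = 0.750000: gamma = (0.812500, 0.062500), gamma' = (1.500000, 0.250000); Gamma_xxx = 0.000000, Gamma_xxy = 0.000000, Gamma_xyy = 0.000000, Gamma_yxx = 0.000000, Gamma_yxy = 0.000000, Gamma_yyy = 0.246154
  tau = 1.000000: gamma = (1.250000, 0.125000), gamma' = (2.000000, 0.250000); Gamma_xxx = 0.000000, Gamma_xxy = 0.000000, Gamma_xyy = 0.000000, Gamma_yxx = 0.000000, Gamma_yxy = 0.000000, Gamma_yyy = 0.470588
step 0: V^x = -0.3750, V^y = -1.0000
step 1: k1 = (0.000000, -0.117647), k2 = (0.000000, -0.063348), k3 = (0.000000, -0.062513), k4 = (0.000000, 0.000000); V <- V + (h/6)(k1 + 2k2 + 2k3 + k4): V^x = -0.3750, V^y = -1.0308
step 2: k1 = (0.000000, 0.000000), k2 = (0.000000, 0.063433), k3 = (0.000000, 0.062457), k4 = (0.000000, 0.117594); V <- V + (h/6)(k1 + 2k2 + 2k3 + k4): V^x = -0.3750, V^y = -1.0000

Answer: V^x = -0.3750, V^y = -1.0000


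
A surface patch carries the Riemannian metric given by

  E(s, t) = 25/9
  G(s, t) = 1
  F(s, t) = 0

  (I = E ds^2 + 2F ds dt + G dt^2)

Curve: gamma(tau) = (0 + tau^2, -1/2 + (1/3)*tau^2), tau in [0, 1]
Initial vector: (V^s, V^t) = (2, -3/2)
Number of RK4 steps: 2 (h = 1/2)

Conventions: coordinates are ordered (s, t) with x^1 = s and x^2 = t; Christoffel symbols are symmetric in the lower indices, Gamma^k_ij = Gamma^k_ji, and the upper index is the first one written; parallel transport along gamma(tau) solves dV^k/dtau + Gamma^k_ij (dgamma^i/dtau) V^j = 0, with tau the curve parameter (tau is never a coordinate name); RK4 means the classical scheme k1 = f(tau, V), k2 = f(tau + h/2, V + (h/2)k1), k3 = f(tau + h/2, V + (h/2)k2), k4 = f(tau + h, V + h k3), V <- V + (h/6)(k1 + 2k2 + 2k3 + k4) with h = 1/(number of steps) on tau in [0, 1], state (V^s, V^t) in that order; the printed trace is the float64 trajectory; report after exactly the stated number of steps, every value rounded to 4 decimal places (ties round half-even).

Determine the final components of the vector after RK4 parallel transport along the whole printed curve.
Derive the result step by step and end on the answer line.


gamma'(tau) = (2*tau, (2/3)*tau); f(tau, V)^k = -Gamma^k_ij(gamma(tau)) gamma'^i(tau) V^j; h = 1/2; intermediate values shown to 6 dp
curve data and Christoffel symbols at the stage parameters:
  tau = 0.000000: gamma = (0.000000, -0.500000), gamma' = (0.000000, 0.000000); Gamma_sss = 0.000000, Gamma_sst = 0.000000, Gamma_stt = 0.000000, Gamma_tss = 0.000000, Gamma_tst = 0.000000, Gamma_ttt = 0.000000
  tau = 0.250000: gamma = (0.062500, -0.479167), gamma' = (0.500000, 0.166667); Gamma_sss = 0.000000, Gamma_sst = 0.000000, Gamma_stt = 0.000000, Gamma_tss = 0.000000, Gamma_tst = 0.000000, Gamma_ttt = 0.000000
  tau = 0.500000: gamma = (0.250000, -0.416667), gamma' = (1.000000, 0.333333); Gamma_sss = 0.000000, Gamma_sst = 0.000000, Gamma_stt = 0.000000, Gamma_tss = 0.000000, Gamma_tst = 0.000000, Gamma_ttt = 0.000000
  tau = 0.750000: gamma = (0.562500, -0.312500), gamma' = (1.500000, 0.500000); Gamma_sss = 0.000000, Gamma_sst = 0.000000, Gamma_stt = 0.000000, Gamma_tss = 0.000000, Gamma_tst = 0.000000, Gamma_ttt = 0.000000
  tau = 1.000000: gamma = (1.000000, -0.166667), gamma' = (2.000000, 0.666667); Gamma_sss = 0.000000, Gamma_sst = 0.000000, Gamma_stt = 0.000000, Gamma_tss = 0.000000, Gamma_tst = 0.000000, Gamma_ttt = 0.000000
step 0: V^s = 2.0000, V^t = -1.5000
step 1: k1 = (0.000000, 0.000000), k2 = (0.000000, 0.000000), k3 = (0.000000, 0.000000), k4 = (0.000000, 0.000000); V <- V + (h/6)(k1 + 2k2 + 2k3 + k4): V^s = 2.0000, V^t = -1.5000
step 2: k1 = (0.000000, 0.000000), k2 = (0.000000, 0.000000), k3 = (0.000000, 0.000000), k4 = (0.000000, 0.000000); V <- V + (h/6)(k1 + 2k2 + 2k3 + k4): V^s = 2.0000, V^t = -1.5000

Answer: V^s = 2.0000, V^t = -1.5000


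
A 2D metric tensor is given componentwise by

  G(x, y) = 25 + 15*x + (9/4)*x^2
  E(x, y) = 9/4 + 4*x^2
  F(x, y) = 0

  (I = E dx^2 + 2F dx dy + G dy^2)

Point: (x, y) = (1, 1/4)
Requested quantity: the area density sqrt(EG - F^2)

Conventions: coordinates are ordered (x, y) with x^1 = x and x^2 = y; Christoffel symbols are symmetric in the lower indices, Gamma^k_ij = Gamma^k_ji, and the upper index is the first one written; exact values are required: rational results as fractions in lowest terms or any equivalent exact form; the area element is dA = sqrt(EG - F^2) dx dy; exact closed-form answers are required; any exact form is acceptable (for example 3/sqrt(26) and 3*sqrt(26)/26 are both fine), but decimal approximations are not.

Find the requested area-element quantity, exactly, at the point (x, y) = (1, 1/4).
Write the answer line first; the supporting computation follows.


Answer: sqrt(EG - F^2) = 65/4

E = 25/4, F = 0, G = 169/4; EG - F^2 = 4225/16


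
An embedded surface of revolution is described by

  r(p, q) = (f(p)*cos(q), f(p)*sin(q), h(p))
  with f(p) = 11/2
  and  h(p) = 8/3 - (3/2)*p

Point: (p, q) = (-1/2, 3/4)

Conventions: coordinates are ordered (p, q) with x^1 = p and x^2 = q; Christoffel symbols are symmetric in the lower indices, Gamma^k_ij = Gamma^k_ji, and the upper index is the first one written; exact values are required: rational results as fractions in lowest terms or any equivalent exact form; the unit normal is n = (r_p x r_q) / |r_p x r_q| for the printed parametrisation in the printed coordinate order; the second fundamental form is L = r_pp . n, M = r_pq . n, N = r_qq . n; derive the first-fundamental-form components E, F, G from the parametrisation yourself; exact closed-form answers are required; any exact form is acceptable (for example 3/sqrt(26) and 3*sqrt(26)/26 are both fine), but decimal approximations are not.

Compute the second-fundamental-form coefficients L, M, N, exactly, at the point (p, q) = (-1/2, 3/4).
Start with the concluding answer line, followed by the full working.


Answer: L = 0, M = 0, N = -11/2

f = 11/2, f' = 0, f'' = 0, h' = -3/2, h'' = 0
E = 9/4, F = 0, G = 121/4; answer radicand W^2 = 9/4
unnormalised second-form numerators: l = 0, m = 0, n = -33/4; L = l/sqrt(9/4), and similarly M = m/sqrt(W^2), N = n/sqrt(W^2)


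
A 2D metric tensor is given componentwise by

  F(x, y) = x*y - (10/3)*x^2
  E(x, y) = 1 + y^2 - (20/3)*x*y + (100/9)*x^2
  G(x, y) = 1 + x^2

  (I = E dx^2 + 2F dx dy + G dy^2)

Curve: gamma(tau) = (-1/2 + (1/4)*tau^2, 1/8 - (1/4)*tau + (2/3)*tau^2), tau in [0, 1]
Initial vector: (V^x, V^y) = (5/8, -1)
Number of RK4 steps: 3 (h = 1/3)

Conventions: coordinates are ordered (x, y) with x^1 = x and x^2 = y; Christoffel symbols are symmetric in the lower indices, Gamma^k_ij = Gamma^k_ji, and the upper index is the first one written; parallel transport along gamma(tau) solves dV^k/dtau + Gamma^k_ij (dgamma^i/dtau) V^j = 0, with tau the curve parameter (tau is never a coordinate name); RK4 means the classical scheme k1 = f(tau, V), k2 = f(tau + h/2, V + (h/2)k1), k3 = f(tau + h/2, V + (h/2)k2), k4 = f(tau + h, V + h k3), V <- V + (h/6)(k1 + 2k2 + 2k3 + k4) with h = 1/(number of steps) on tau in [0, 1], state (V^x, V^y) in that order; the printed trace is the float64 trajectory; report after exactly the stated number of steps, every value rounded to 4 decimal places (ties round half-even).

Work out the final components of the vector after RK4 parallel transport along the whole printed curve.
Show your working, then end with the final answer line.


gamma'(tau) = ((1/2)*tau, -1/4 + (4/3)*tau); f(tau, V)^k = -Gamma^k_ij(gamma(tau)) gamma'^i(tau) V^j; h = 1/3; intermediate values shown to 6 dp
curve data and Christoffel symbols at the stage parameters:
  tau = 0.000000: gamma = (-0.500000, 0.125000), gamma' = (0.000000, -0.250000); Gamma_xxx = -1.339042, Gamma_xxy = 0.401713, Gamma_xyy = 0.000000, Gamma_yxx = 0.373686, Gamma_yxy = -0.112106, Gamma_yyy = 0.000000
  tau = 0.166667: gamma = (-0.493056, 0.101852), gamma' = (0.083333, -0.027778); Gamma_xxx = -1.356337, Gamma_xxy = 0.406901, Gamma_xyy = 0.000000, Gamma_yxx = 0.383156, Gamma_yxy = -0.114947, Gamma_yyy = 0.000000
  tau = 0.333333: gamma = (-0.472222, 0.115741), gamma' = (0.166667, 0.194444); Gamma_xxx = -1.381086, Gamma_xxy = 0.414326, Gamma_xyy = 0.000000, Gamma_yxx = 0.385947, Gamma_yxy = -0.115784, Gamma_yyy = 0.000000
  tau = 0.500000: gamma = (-0.437500, 0.166667), gamma' = (0.250000, 0.416667); Gamma_xxx = -1.413524, Gamma_xxy = 0.424057, Gamma_xyy = 0.000000, Gamma_yxx = 0.380564, Gamma_yxy = -0.114169, Gamma_yyy = 0.000000
  tau = 0.666667: gamma = (-0.388889, 0.254630), gamma' = (0.333333, 0.638889); Gamma_xxx = -1.453564, Gamma_xxy = 0.436069, Gamma_xyy = 0.000000, Gamma_yxx = 0.364476, Gamma_yxy = -0.109343, Gamma_yyy = 0.000000
  tau = 0.833333: gamma = (-0.326389, 0.379630), gamma' = (0.416667, 0.861111); Gamma_xxx = -1.500441, Gamma_xxy = 0.450132, Gamma_xyy = 0.000000, Gamma_yxx = 0.333694, Gamma_yxy = -0.100108, Gamma_yyy = 0.000000
  tau = 1.000000: gamma = (-0.250000, 0.541667), gamma' = (0.500000, 1.083333); Gamma_xxx = -1.552028, Gamma_xxy = 0.465608, Gamma_xyy = 0.000000, Gamma_yxx = 0.282187, Gamma_yxy = -0.084656, Gamma_yyy = 0.000000
step 0: V^x = 0.6250, V^y = -1.0000
step 1: k1 = (0.062768, -0.017517), k2 = (0.113015, -0.031926), k3 = (0.114138, -0.032243), k4 = (0.169000, -0.047227); V <- V + (h/6)(k1 + 2k2 + 2k3 + k4): V^x = 0.6631, V^y = -1.0107
step 2: k1 = (0.169009, -0.047230), k2 = (0.230129, -0.061958), k3 = (0.232189, -0.062512), k4 = (0.302432, -0.075834); V <- V + (h/6)(k1 + 2k2 + 2k3 + k4): V^x = 0.7407, V^y = -1.0314
step 3: k1 = (0.302441, -0.075836), k2 = (0.383751, -0.085345), k3 = (0.387268, -0.086127), k4 = (0.483029, -0.087823); V <- V + (h/6)(k1 + 2k2 + 2k3 + k4): V^x = 0.8700, V^y = -1.0595

Answer: V^x = 0.8700, V^y = -1.0595


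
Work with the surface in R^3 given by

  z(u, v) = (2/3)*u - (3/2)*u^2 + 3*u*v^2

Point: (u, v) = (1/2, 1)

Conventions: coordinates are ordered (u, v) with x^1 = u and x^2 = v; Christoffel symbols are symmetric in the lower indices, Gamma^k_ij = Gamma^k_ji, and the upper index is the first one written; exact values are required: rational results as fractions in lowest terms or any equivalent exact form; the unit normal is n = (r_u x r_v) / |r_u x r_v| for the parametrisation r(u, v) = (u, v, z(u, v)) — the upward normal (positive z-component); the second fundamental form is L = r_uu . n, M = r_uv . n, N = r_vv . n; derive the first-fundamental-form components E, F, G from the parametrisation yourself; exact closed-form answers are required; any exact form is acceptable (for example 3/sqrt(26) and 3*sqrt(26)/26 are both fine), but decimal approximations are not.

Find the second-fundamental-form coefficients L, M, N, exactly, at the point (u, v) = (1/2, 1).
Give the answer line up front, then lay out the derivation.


Answer: L = -18/23, M = 36/23, N = 18/23

z_u = 13/6, z_v = 3, z_uu = -3, z_uv = 6, z_vv = 3
E = 205/36, F = 13/2, G = 10; answer radicand W^2 = 529/36
unnormalised second-form numerators: l = -3, m = 6, n = 3; L = l/sqrt(529/36), and similarly M = m/sqrt(W^2), N = n/sqrt(W^2)


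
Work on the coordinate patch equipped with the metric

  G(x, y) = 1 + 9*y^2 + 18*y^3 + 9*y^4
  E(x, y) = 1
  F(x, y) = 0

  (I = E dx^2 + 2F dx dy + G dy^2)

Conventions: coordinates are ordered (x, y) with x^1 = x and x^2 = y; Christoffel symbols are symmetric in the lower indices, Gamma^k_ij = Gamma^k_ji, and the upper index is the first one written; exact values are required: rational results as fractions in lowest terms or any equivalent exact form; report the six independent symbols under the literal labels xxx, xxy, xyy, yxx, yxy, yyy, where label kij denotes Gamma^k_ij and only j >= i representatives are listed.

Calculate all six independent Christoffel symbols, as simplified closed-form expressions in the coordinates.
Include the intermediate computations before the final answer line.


E = 1; F = 0; G = 1 + 9*y^2 + 18*y^3 + 9*y^4
Gamma^k_ij = (1/2) g^{kl} (d_i g_jl + d_j g_il - d_l g_ij), with g^inv = (1/(EG-F^2)) [[G, -F], [-F, E]]
first partials: E_x = 0, E_y = 0, F_x = 0, F_y = 0, G_x = 0, G_y = 18*y + 54*y^2 + 36*y^3
D = EG - F^2 = 1 + 9*y^2 + 18*y^3 + 9*y^4
expanded: Gamma^x_xx = (G E_x - 2F F_x + F E_y)/(2D), Gamma^x_xy = (G E_y - F G_x)/(2D), Gamma^x_yy = (2G F_y - G G_x - F G_y)/(2D), Gamma^y_xx = (2E F_x - E E_y - F E_x)/(2D), Gamma^y_xy = (E G_x - F E_y)/(2D), Gamma^y_yy = (E G_y - 2F F_y + F G_x)/(2D); substitute and cancel common factors

Answer: Gamma_xxx = 0, Gamma_xxy = 0, Gamma_xyy = 0, Gamma_yxx = 0, Gamma_yxy = 0, Gamma_yyy = (18*y^3 + 27*y^2 + 9*y)/(9*y^4 + 18*y^3 + 9*y^2 + 1)


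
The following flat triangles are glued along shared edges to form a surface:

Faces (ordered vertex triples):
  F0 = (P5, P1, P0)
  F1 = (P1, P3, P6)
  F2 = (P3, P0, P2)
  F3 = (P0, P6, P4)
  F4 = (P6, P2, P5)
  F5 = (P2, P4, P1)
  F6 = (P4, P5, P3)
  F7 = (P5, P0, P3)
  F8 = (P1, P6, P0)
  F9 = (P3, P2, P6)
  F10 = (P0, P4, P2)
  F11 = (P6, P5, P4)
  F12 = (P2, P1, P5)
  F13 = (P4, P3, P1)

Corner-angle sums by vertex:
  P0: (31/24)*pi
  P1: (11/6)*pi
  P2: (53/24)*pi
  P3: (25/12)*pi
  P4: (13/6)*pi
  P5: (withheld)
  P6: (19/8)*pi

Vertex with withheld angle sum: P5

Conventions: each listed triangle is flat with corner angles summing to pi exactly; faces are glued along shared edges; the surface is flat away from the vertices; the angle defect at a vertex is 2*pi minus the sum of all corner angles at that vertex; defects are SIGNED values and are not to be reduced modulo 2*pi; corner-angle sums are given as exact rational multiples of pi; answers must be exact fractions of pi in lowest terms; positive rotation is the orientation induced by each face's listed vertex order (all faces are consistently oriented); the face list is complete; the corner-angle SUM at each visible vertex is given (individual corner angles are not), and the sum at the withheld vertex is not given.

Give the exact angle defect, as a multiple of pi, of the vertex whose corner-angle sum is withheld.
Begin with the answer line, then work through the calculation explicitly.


Answer: defect(P5) = -pi/24

V = 7, E = 21, F = 14; chi = V - E + F = 0
Gauss-Bonnet: total defect = 2*pi*chi = 0; visible defects sum to pi/24


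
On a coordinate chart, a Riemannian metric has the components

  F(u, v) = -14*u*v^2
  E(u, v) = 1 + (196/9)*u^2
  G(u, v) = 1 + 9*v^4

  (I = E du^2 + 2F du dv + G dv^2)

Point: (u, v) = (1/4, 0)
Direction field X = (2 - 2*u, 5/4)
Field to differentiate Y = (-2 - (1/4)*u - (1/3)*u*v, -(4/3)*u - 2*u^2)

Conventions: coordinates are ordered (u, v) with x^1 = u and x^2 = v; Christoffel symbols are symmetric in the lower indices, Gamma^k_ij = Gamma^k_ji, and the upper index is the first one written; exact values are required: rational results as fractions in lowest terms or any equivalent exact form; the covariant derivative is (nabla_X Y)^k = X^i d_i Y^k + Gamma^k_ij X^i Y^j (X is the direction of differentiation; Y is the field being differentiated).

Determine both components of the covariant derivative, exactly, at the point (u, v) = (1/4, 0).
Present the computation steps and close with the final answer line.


E = 85/36, F = 0, G = 1 at the point
E_u = 98/9, E_v = 0, F_u = 0, F_v = 0, G_u = 0, G_v = 0
EG - F^2 = 85/36;  g^inv = (36/85) * [[1, 0], [0, 85/36]]
first-kind symbols [ij,l] = (1/2)(d_i g_jl + d_j g_il - d_l g_ij): [uu,u] = E_u/2 = 49/9, [uu,v] = F_u - E_v/2 = 0, [uv,u] = E_v/2 = 0, [uv,v] = G_u/2 = 0, [vv,u] = F_v - G_u/2 = 0, [vv,v] = G_v/2 = 0
Gamma^u_ij = (G*[ij,u] - F*[ij,v])/(EG - F^2), Gamma^v_ij = (E*[ij,v] - F*[ij,u])/(EG - F^2)
Gamma_uuu = 196/85, Gamma_uuv = 0, Gamma_uvv = 0, Gamma_vuu = 0, Gamma_vuv = 0, Gamma_vvv = 0
X = (3/2, 5/4), Y = (-33/16, -11/24) at the point

Answer: (nabla_X Y)^u = -31061/4080, (nabla_X Y)^v = -7/2


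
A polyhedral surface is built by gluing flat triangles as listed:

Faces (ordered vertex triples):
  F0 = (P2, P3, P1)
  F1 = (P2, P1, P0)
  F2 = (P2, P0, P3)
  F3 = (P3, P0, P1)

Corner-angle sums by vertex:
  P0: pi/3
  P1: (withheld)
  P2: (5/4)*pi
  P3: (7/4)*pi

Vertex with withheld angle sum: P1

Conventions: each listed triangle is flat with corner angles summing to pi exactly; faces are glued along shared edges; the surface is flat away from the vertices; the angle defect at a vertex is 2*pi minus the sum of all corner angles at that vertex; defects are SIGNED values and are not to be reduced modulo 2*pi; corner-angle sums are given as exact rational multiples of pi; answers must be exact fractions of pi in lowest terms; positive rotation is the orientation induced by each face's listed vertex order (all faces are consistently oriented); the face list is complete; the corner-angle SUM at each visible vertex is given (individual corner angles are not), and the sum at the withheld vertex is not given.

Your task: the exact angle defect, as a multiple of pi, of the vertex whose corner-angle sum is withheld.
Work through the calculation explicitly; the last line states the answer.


V = 4, E = 6, F = 4; chi = V - E + F = 2
Gauss-Bonnet: total defect = 2*pi*chi = 4*pi; visible defects sum to (8/3)*pi

Answer: defect(P1) = (4/3)*pi


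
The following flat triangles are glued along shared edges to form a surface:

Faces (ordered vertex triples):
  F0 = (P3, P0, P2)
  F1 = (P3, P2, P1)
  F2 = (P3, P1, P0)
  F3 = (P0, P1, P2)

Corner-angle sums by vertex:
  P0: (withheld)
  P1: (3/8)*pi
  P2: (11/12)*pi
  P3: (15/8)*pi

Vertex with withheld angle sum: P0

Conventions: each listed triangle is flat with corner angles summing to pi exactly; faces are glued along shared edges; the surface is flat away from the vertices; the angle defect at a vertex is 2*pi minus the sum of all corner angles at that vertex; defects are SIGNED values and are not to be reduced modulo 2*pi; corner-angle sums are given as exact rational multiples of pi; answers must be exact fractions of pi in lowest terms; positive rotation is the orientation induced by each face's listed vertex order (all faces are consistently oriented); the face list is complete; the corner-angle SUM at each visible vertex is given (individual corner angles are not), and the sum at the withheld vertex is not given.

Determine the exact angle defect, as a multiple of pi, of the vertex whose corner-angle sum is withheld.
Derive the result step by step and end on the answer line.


V = 4, E = 6, F = 4; chi = V - E + F = 2
Gauss-Bonnet: total defect = 2*pi*chi = 4*pi; visible defects sum to (17/6)*pi

Answer: defect(P0) = (7/6)*pi
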